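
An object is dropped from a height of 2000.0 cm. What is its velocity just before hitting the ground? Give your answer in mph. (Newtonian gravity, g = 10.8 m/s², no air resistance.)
v = √(2gh) (with unit conversion) = 46.49 mph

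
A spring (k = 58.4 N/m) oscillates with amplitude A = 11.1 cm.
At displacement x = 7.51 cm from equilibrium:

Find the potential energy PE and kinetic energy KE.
E_total = ½kA² = ½×58.4×(0.111)² = 0.3598 J
PE = ½kx² = ½×58.4×(0.0751)² = 0.1647 J
KE = E_total − PE = 0.1951 J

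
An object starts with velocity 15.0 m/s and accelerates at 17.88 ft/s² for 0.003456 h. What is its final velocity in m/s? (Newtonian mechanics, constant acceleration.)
v = v₀ + at (with unit conversion) = 82.8 m/s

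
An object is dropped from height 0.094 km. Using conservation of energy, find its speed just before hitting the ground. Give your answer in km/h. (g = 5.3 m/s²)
mgh = ½mv² → v = √(2gh) = √(2×5.3×94) = 31.57 m/s = 113.6 km/h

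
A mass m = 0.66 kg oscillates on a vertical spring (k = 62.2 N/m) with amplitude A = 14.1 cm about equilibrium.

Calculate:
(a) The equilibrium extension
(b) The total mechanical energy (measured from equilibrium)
x_eq = mg/k = 0.66×9.81/62.2 = 0.1041 m = 10.41 cm
E = ½kA² = ½×62.2×(0.141)² = 0.6183 J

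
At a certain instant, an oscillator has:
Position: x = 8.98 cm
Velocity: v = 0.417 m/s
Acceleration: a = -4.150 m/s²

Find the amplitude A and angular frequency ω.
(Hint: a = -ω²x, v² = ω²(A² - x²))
a = −ω²x → ω = √(|a|/x) = √(4.15/0.0898) = 6.798 rad/s
v² = ω²(A² − x²) → A = √(x² + v²/ω²) = √(0.0898² + 0.417²/6.798²) = 0.1088 m = 10.88 cm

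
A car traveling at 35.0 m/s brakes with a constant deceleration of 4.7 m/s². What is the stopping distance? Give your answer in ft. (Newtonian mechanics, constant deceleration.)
d = v₀² / (2a) (with unit conversion) = 427.6 ft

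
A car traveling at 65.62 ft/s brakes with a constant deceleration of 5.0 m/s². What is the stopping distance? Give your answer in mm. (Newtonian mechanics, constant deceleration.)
d = v₀² / (2a) (with unit conversion) = 40000.0 mm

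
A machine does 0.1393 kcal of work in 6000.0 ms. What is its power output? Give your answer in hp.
P = W/t = 582.8 J / 6 s = 97.14 W = 0.1303 hp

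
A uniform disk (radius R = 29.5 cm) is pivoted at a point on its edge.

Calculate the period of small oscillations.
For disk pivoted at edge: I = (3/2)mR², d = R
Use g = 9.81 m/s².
I/m = (3/2)R² = 0.1305 m²; d = R = 0.295 m
T = 2π√((3/2)R²/(gR)) = 2π√(3R/(2g)) = 1.334 s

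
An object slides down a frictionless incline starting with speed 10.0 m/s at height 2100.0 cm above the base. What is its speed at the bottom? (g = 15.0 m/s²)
½mv₀² + mgh = ½mv² → v = √(v₀² + 2gh) = √(10² + 2×15.0×21) = 27.02 m/s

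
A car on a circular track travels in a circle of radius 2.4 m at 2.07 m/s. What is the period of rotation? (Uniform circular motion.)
T = 2πr/v = 2π×2.4/2.07 = 7.28 s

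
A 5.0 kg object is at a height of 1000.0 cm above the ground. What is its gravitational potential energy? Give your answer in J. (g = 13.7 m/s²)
PE = mgh = 5 kg × 13.7 m/s² × 10 m = 685 J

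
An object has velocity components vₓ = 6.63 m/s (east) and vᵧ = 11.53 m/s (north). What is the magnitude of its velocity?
|v| = √(vₓ² + vᵧ²) = √(6.63² + 11.53²) = √(176.898) = 13.3 m/s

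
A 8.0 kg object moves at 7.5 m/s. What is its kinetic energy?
KE = ½mv² = ½×8.0×7.5² = 225.0 J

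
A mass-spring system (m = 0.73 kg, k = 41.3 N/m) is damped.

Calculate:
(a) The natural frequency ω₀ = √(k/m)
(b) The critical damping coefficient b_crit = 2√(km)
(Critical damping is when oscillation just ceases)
ω₀ = √(k/m) = √(41.3/0.73) = 7.522 rad/s
b_crit = 2√(km) = 2√(41.3×0.73) = 10.98 kg/s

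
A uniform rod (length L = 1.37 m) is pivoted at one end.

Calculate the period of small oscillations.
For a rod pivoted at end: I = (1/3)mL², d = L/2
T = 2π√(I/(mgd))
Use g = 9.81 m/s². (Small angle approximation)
I/m = (1/3)L² = 0.6256 m²; d = L/2 = 0.685 m
T = 2π√(I/(mgd)) = 2π√(0.6256/(9.81×0.685)) = 1.917 s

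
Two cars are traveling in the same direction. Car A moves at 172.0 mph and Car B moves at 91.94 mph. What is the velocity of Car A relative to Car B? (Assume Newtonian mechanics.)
v_rel = v_A - v_B = 172.0 - 91.94 = 80.06 mph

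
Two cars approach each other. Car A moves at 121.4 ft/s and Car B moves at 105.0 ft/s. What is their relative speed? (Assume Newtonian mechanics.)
v_rel = v_A + v_B = 121.4 + 105.0 = 226.4 ft/s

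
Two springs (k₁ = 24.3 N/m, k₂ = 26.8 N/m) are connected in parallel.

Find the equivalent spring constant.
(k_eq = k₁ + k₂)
k_eq = k₁ + k₂ = 24.3 + 26.8 = 51.1 N/m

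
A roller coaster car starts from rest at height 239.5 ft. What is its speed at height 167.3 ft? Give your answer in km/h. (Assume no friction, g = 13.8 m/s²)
mgh₁ = ½mv₂² + mgh₂ → v₂ = √(2g(h₁−h₂)) = √(2×13.8×(73−50.99)) = 24.65 m/s = 88.72 km/h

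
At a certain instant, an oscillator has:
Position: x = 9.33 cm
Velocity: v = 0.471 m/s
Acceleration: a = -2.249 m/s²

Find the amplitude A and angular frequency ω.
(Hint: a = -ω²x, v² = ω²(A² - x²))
a = −ω²x → ω = √(|a|/x) = √(2.249/0.0933) = 4.91 rad/s
v² = ω²(A² − x²) → A = √(x² + v²/ω²) = √(0.0933² + 0.471²/4.91²) = 0.1338 m = 13.38 cm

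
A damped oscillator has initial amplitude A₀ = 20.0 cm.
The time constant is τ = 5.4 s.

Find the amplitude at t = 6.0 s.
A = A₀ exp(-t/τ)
A = A₀ exp(−t/τ) = 20.0×exp(−6.0/5.4) = 6.584 cm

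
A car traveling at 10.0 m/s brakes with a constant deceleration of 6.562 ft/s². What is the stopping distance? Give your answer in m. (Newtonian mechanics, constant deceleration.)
d = v₀² / (2a) (with unit conversion) = 25.0 m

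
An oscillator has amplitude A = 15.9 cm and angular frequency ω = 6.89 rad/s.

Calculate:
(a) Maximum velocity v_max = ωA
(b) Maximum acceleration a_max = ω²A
v_max = ωA = 6.89×0.159 = 1.096 m/s
a_max = ω²A = 6.89²×0.159 = 7.548 m/s²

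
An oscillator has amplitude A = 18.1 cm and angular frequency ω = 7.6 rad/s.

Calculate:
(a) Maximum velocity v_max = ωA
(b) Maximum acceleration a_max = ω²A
v_max = ωA = 7.6×0.181 = 1.376 m/s
a_max = ω²A = 7.6²×0.181 = 10.45 m/s²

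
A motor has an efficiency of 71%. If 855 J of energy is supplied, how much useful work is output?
W_out = η × W_in = 0.71 × 855 = 607.05 J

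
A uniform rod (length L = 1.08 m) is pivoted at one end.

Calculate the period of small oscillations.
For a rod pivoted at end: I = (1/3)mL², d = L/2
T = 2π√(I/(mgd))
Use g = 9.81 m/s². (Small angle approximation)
I/m = (1/3)L² = 0.3888 m²; d = L/2 = 0.54 m
T = 2π√(I/(mgd)) = 2π√(0.3888/(9.81×0.54)) = 1.702 s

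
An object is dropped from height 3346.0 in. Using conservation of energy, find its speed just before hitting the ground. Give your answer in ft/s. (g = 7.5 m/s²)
mgh = ½mv² → v = √(2gh) = √(2×7.5×84.99) = 35.7 m/s = 117.1 ft/s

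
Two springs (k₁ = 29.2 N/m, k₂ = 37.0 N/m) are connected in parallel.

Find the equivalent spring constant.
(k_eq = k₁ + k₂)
k_eq = k₁ + k₂ = 29.2 + 37.0 = 66.2 N/m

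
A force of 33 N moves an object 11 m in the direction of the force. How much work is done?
W = Fd = 33×11 = 363.0 J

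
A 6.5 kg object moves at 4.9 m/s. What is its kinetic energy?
KE = ½mv² = ½×6.5×4.9² = 78.0325 J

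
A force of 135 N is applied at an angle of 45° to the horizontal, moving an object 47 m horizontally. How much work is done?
W = Fd cosθ = 135×47×cos(45°) = 4486.6 J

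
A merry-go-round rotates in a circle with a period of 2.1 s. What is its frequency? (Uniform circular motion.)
f = 1/T = 1/2.1 = 0.4762 Hz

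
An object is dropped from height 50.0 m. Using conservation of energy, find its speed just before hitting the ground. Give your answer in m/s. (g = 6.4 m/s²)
mgh = ½mv² → v = √(2gh) = √(2×6.4×50) = 25.3 m/s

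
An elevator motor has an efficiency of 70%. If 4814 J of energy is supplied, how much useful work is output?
W_out = η × W_in = 0.7 × 4814 = 3369.8 J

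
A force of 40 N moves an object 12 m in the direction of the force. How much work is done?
W = Fd = 40×12 = 480.0 J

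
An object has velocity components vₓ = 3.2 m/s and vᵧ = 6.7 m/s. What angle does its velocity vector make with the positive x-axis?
θ = arctan(vᵧ/vₓ) = arctan(6.7/3.2) = 64.47°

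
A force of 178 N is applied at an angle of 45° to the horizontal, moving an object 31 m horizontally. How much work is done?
W = Fd cosθ = 178×31×cos(45°) = 3901.8 J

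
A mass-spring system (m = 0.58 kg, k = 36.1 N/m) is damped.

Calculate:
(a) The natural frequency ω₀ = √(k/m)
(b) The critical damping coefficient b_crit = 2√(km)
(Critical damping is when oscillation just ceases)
ω₀ = √(k/m) = √(36.1/0.58) = 7.889 rad/s
b_crit = 2√(km) = 2√(36.1×0.58) = 9.152 kg/s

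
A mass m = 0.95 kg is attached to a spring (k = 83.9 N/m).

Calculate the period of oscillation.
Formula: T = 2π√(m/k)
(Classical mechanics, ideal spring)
T = 2π√(m/k) = 2π√(0.95/83.9) = 0.6686 s; f = 1/T = 1.496 Hz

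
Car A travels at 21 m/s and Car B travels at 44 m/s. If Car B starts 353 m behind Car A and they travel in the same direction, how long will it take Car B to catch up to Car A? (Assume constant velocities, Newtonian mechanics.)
Relative speed: v_rel = 44 - 21 = 23 m/s
Time to catch: t = d₀/v_rel = 353/23 = 15.35 s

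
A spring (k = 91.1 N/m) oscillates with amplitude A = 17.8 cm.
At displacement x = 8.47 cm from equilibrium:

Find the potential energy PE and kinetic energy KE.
E_total = ½kA² = ½×91.1×(0.178)² = 1.443 J
PE = ½kx² = ½×91.1×(0.0847)² = 0.3268 J
KE = E_total − PE = 1.116 J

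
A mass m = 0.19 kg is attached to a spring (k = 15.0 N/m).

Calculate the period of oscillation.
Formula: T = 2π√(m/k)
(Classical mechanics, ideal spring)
T = 2π√(m/k) = 2π√(0.19/15.0) = 0.7071 s; f = 1/T = 1.414 Hz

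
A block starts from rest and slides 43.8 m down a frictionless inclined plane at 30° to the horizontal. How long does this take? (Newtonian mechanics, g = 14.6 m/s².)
a = g sin(θ) = 14.6 × sin(30°) = 7.3 m/s²
t = √(2d/a) = √(2 × 43.8 / 7.3) = 3.46 s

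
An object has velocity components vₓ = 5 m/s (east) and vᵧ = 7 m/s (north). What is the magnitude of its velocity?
|v| = √(vₓ² + vᵧ²) = √(5² + 7²) = √(74) = 8.6 m/s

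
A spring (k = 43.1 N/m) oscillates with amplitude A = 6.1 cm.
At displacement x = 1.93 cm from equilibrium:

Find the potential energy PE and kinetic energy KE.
E_total = ½kA² = ½×43.1×(0.061)² = 0.08019 J
PE = ½kx² = ½×43.1×(0.0193)² = 0.008027 J
KE = E_total − PE = 0.07216 J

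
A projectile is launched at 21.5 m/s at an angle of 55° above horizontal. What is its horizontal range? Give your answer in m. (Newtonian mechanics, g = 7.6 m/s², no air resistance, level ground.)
R = v₀² sin(2θ) / g = 57.15 m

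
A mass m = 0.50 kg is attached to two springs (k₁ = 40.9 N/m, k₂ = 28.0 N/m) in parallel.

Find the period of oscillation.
k_eq = k₁+k₂ = 68.9 N/m
T = 2π√(m/k_eq) = 2π√(0.5/68.9) = 0.5352 s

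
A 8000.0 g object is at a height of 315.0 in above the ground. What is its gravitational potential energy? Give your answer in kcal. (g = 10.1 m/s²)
PE = mgh = 8 kg × 10.1 m/s² × 8.001 m = 646.5 J = 0.1545 kcal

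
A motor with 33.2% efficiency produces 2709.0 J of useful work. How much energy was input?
W_in = W_out/η = 2709.0/0.332 = 8159.6 J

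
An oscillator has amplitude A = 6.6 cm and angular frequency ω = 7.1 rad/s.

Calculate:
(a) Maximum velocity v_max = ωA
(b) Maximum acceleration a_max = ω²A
v_max = ωA = 7.1×0.066 = 0.4686 m/s
a_max = ω²A = 7.1²×0.066 = 3.327 m/s²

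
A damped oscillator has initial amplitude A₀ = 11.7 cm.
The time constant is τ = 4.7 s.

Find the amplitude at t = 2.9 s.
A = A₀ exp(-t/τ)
A = A₀ exp(−t/τ) = 11.7×exp(−2.9/4.7) = 6.313 cm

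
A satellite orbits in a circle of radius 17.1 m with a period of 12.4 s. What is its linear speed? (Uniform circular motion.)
v = 2πr/T = 2π×17.1/12.4 = 8.66 m/s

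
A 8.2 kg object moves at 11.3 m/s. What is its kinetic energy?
KE = ½mv² = ½×8.2×11.3² = 523.529 J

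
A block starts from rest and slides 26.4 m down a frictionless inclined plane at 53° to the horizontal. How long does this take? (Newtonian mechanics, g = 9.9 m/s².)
a = g sin(θ) = 9.9 × sin(53°) = 7.91 m/s²
t = √(2d/a) = √(2 × 26.4 / 7.91) = 2.58 s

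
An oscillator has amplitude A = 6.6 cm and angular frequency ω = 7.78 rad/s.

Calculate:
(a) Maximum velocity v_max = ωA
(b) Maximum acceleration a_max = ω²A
v_max = ωA = 7.78×0.066 = 0.5135 m/s
a_max = ω²A = 7.78²×0.066 = 3.995 m/s²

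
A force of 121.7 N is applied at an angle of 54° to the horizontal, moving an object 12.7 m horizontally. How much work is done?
W = Fd cosθ = 121.7×12.7×cos(54°) = 908.48 J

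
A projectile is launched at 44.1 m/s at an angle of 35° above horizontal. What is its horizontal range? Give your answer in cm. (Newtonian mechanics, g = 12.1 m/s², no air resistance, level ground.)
R = v₀² sin(2θ) / g (with unit conversion) = 15100.0 cm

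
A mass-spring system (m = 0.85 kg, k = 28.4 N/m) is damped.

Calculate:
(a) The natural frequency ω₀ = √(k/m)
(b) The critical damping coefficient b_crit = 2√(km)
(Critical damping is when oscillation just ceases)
ω₀ = √(k/m) = √(28.4/0.85) = 5.78 rad/s
b_crit = 2√(km) = 2√(28.4×0.85) = 9.826 kg/s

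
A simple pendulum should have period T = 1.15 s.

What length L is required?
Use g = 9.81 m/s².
T = 2π√(L/g) → L = g(T/2π)² = 9.81×(1.15/2π)² = 0.3286 m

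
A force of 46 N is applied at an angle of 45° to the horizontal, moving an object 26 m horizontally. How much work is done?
W = Fd cosθ = 46×26×cos(45°) = 845.7 J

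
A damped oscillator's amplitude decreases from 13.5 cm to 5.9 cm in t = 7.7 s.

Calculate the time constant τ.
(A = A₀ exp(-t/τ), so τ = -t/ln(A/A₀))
A/A₀ = 5.9/13.5 = 0.437; ln(A/A₀) = -0.8277
τ = −t/ln(A/A₀) = −7.7/-0.8277 = 9.302 s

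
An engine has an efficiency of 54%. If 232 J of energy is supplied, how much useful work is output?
W_out = η × W_in = 0.54 × 232 = 125.28 J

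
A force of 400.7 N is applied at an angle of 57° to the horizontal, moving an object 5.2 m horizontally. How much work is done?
W = Fd cosθ = 400.7×5.2×cos(57°) = 1134.8 J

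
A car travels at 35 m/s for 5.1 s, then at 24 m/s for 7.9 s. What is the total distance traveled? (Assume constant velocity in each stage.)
d₁ = v₁t₁ = 35 × 5.1 = 178.5 m
d₂ = v₂t₂ = 24 × 7.9 = 189.6 m
d_total = 178.5 + 189.6 = 368.1 m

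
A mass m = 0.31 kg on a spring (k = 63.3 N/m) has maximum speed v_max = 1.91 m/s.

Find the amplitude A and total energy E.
½mv²_max = ½kA² → A = v_max√(m/k) = 1.91×√(0.31/63.3) = 0.1337 m = 13.37 cm
E = ½mv²_max = ½×0.31×1.91² = 0.5655 J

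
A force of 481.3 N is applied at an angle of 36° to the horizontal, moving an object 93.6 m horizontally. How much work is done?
W = Fd cosθ = 481.3×93.6×cos(36°) = 36446.0 J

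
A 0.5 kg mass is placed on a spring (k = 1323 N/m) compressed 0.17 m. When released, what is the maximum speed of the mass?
½kx² = ½mv² → v = x√(k/m) = 0.17×√(1323/0.5) = 8.745 m/s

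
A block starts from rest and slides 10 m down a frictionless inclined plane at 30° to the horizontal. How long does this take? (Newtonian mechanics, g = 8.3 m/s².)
a = g sin(θ) = 8.3 × sin(30°) = 4.15 m/s²
t = √(2d/a) = √(2 × 10 / 4.15) = 2.2 s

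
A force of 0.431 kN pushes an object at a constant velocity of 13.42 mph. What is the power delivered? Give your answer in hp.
P = Fv = 431 N × 5.999 m/s = 2586 W = 3.467 hp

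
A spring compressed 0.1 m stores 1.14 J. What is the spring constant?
PE = ½kx² → k = 2PE/x² = 2×1.14/0.1² = 228.0 N/m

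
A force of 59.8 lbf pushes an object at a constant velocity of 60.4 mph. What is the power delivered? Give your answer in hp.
P = Fv = 266 N × 27 m/s = 7182 W = 9.632 hp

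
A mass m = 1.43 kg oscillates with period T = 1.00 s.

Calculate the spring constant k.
T = 2π√(m/k) → k = m(2π/T)² = 1.43×(2π/1.0)² = 56.45 N/m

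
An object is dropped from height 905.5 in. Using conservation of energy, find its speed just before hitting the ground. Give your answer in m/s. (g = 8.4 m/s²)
mgh = ½mv² → v = √(2gh) = √(2×8.4×23) = 19.66 m/s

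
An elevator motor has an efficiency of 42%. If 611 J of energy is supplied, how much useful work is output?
W_out = η × W_in = 0.42 × 611 = 256.62 J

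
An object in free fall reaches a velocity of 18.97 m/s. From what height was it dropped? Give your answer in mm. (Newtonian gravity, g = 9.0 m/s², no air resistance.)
h = v²/(2g) (with unit conversion) = 19990.0 mm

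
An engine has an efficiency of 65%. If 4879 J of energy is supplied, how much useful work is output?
W_out = η × W_in = 0.65 × 4879 = 3171.3 J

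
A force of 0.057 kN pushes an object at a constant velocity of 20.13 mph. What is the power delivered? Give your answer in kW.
P = Fv = 57 N × 8.999 m/s = 512.9 W = 0.5129 kW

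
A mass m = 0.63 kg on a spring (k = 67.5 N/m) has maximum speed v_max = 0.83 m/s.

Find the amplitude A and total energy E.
½mv²_max = ½kA² → A = v_max√(m/k) = 0.83×√(0.63/67.5) = 0.08019 m = 8.019 cm
E = ½mv²_max = ½×0.63×0.83² = 0.217 J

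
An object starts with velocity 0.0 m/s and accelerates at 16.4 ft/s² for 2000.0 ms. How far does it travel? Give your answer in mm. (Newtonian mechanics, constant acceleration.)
d = v₀t + ½at² (with unit conversion) = 9997.0 mm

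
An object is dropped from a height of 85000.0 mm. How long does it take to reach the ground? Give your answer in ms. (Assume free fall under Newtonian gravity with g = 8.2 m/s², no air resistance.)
t = √(2h/g) (with unit conversion) = 4553.0 ms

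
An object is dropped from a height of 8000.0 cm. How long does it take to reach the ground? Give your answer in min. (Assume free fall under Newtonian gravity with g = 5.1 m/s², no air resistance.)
t = √(2h/g) (with unit conversion) = 0.09335 min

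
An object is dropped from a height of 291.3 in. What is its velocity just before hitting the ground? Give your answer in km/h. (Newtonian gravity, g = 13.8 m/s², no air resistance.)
v = √(2gh) (with unit conversion) = 51.45 km/h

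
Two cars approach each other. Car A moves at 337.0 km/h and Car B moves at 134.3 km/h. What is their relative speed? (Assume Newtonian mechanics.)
v_rel = v_A + v_B = 337.0 + 134.3 = 471.3 km/h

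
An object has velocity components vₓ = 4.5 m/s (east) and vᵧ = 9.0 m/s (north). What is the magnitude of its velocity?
|v| = √(vₓ² + vᵧ²) = √(4.5² + 9.0²) = √(101.25) = 10.06 m/s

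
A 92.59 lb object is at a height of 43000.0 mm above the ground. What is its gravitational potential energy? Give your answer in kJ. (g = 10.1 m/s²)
PE = mgh = 42 kg × 10.1 m/s² × 43 m = 1.824e+04 J = 18.24 kJ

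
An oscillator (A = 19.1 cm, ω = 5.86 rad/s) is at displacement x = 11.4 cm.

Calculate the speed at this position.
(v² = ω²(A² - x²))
v = ω√(A² − x²) = 5.86×√(0.191² − 0.114²) = 0.898 m/s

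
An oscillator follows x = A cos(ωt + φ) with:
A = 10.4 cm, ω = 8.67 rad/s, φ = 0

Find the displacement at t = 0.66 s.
x = A cos(ωt + φ) = 10.4×cos(8.67×0.66 + 0) = 8.806 cm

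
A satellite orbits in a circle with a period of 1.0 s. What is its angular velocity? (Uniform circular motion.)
ω = 2π/T = 2π/1.0 = 6.2832 rad/s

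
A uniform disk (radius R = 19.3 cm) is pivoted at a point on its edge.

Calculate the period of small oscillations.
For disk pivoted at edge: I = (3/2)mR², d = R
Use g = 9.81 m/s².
I/m = (3/2)R² = 0.05587 m²; d = R = 0.193 m
T = 2π√((3/2)R²/(gR)) = 2π√(3R/(2g)) = 1.079 s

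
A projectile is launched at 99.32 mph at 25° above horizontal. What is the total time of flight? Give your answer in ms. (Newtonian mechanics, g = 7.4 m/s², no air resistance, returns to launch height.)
T = 2v₀sin(θ)/g (with unit conversion) = 5071.0 ms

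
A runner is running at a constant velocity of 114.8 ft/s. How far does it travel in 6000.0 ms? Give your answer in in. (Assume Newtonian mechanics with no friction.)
d = vt (with unit conversion) = 8266.0 in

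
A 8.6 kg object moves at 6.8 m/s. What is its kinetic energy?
KE = ½mv² = ½×8.6×6.8² = 198.832 J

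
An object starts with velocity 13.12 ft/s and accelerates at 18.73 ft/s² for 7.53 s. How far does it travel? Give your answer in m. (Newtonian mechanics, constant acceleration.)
d = v₀t + ½at² (with unit conversion) = 192.0 m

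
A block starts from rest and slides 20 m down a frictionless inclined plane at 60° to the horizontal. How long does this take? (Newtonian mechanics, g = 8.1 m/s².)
a = g sin(θ) = 8.1 × sin(60°) = 7.01 m/s²
t = √(2d/a) = √(2 × 20 / 7.01) = 2.39 s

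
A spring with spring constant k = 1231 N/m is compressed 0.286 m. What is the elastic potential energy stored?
PE = ½kx² = ½×1231×0.286² = 50.35 J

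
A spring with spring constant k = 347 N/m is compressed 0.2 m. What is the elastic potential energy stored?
PE = ½kx² = ½×347×0.2² = 6.94 J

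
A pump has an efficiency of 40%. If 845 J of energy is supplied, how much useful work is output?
W_out = η × W_in = 0.4 × 845 = 338.0 J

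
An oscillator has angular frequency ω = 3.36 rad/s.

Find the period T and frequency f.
T = 2π/ω = 2π/3.36 = 1.87 s; f = ω/2π = 0.5348 Hz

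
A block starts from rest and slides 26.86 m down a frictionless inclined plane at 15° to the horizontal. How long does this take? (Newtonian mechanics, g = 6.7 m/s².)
a = g sin(θ) = 6.7 × sin(15°) = 1.73 m/s²
t = √(2d/a) = √(2 × 26.86 / 1.73) = 5.57 s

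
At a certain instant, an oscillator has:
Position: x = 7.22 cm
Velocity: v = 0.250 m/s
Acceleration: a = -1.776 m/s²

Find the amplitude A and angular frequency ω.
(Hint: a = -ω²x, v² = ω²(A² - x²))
a = −ω²x → ω = √(|a|/x) = √(1.776/0.0722) = 4.96 rad/s
v² = ω²(A² − x²) → A = √(x² + v²/ω²) = √(0.0722² + 0.25²/4.96²) = 0.08805 m = 8.805 cm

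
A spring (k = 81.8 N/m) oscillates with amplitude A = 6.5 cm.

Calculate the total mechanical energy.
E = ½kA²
E = ½kA² = ½×81.8×(0.065)² = 0.1728 J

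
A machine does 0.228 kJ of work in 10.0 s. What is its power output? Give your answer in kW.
P = W/t = 228 J / 10 s = 22.8 W = 0.0228 kW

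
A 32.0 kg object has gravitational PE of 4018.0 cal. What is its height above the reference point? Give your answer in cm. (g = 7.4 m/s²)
PE = mgh → h = PE/(mg) = 1.681e+04 J / (32 kg × 7.4 m/s²) = 70.99 m = 7099.0 cm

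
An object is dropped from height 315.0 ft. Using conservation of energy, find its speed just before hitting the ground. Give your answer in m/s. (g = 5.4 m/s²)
mgh = ½mv² → v = √(2gh) = √(2×5.4×96.01) = 32.2 m/s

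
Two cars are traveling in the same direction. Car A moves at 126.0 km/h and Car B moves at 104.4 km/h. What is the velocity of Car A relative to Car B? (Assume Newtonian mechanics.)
v_rel = v_A - v_B = 126.0 - 104.4 = 21.6 km/h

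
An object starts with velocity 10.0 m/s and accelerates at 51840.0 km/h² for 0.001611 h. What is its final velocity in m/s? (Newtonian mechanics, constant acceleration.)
v = v₀ + at (with unit conversion) = 33.2 m/s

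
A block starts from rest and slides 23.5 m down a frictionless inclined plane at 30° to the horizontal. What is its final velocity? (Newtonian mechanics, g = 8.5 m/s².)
a = g sin(θ) = 8.5 × sin(30°) = 4.25 m/s²
v = √(2ad) = √(2 × 4.25 × 23.5) = 14.13 m/s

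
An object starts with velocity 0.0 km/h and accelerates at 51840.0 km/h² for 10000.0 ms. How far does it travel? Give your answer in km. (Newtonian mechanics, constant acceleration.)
d = v₀t + ½at² (with unit conversion) = 0.2 km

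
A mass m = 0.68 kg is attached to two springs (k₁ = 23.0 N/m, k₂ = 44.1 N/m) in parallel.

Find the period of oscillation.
k_eq = k₁+k₂ = 67.1 N/m
T = 2π√(m/k_eq) = 2π√(0.68/67.1) = 0.6325 s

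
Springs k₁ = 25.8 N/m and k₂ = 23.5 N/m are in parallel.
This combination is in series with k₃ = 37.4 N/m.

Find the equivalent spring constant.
k₁₂ = k₁ + k₂ = 49.3 N/m (parallel)
1/k_eq = 1/k₁₂ + 1/k₃ → k_eq = 21.27 N/m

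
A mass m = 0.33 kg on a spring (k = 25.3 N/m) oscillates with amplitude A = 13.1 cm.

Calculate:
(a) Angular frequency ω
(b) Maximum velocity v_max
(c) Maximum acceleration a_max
ω = √(k/m) = √(25.3/0.33) = 8.756 rad/s
v_max = ωA = 8.756×0.131 = 1.147 m/s
a_max = ω²A = 8.756²×0.131 = 10.04 m/s²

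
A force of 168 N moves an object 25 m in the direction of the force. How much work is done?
W = Fd = 168×25 = 4200.0 J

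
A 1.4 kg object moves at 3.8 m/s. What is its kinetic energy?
KE = ½mv² = ½×1.4×3.8² = 10.108 J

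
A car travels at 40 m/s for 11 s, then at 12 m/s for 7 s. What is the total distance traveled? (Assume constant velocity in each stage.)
d₁ = v₁t₁ = 40 × 11 = 440 m
d₂ = v₂t₂ = 12 × 7 = 84 m
d_total = 440 + 84 = 524 m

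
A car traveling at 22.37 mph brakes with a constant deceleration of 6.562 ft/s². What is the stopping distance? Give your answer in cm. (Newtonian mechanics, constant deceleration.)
d = v₀² / (2a) (with unit conversion) = 2500.0 cm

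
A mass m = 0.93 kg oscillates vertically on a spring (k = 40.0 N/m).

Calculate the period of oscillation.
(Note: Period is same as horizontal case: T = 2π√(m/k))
T = 2π√(m/k) = 2π√(0.93/40.0) = 0.9581 s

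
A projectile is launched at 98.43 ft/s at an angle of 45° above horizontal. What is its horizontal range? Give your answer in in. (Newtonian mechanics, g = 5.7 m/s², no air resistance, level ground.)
R = v₀² sin(2θ) / g (with unit conversion) = 6217.0 in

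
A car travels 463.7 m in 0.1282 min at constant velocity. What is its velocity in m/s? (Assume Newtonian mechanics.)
v = d/t (with unit conversion) = 60.28 m/s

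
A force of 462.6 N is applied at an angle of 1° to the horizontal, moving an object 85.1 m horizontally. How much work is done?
W = Fd cosθ = 462.6×85.1×cos(1°) = 39361.0 J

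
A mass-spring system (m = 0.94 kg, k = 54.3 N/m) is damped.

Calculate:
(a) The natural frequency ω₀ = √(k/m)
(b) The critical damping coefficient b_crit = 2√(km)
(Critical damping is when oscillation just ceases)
ω₀ = √(k/m) = √(54.3/0.94) = 7.6 rad/s
b_crit = 2√(km) = 2√(54.3×0.94) = 14.29 kg/s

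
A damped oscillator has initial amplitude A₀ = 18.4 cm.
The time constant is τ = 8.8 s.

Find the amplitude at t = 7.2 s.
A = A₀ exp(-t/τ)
A = A₀ exp(−t/τ) = 18.4×exp(−7.2/8.8) = 8.119 cm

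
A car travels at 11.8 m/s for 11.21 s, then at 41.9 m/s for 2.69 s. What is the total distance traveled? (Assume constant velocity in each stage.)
d₁ = v₁t₁ = 11.8 × 11.21 = 132.278 m
d₂ = v₂t₂ = 41.9 × 2.69 = 112.711 m
d_total = 132.278 + 112.711 = 244.99 m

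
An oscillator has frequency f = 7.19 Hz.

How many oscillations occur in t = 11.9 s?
n = f×t = 7.19×11.9 = 85.56 oscillations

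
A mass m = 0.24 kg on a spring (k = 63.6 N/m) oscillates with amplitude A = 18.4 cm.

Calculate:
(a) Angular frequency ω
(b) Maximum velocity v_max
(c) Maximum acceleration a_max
ω = √(k/m) = √(63.6/0.24) = 16.28 rad/s
v_max = ωA = 16.28×0.184 = 2.995 m/s
a_max = ω²A = 16.28²×0.184 = 48.76 m/s²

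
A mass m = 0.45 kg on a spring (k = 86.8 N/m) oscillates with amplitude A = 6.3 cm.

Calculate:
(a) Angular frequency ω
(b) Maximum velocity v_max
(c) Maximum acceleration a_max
ω = √(k/m) = √(86.8/0.45) = 13.89 rad/s
v_max = ωA = 13.89×0.063 = 0.875 m/s
a_max = ω²A = 13.89²×0.063 = 12.15 m/s²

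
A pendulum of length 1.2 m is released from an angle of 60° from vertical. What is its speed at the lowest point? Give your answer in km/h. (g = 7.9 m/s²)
h = L(1 − cosθ) = 1.2×(1 − cos60°) = 0.6 m
v = √(2gh) = √(2×7.9×0.6) = 3.079 m/s = 11.08 km/h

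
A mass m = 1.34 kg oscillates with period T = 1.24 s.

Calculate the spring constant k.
T = 2π√(m/k) → k = m(2π/T)² = 1.34×(2π/1.24)² = 34.4 N/m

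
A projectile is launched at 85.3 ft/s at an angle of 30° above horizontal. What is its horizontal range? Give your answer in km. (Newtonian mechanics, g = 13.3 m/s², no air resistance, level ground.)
R = v₀² sin(2θ) / g (with unit conversion) = 0.04402 km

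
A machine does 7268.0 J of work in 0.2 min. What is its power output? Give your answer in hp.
P = W/t = 7268 J / 12 s = 605.7 W = 0.8122 hp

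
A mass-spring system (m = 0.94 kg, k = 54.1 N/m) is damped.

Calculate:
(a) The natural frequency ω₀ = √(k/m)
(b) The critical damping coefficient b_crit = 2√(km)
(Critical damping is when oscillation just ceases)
ω₀ = √(k/m) = √(54.1/0.94) = 7.586 rad/s
b_crit = 2√(km) = 2√(54.1×0.94) = 14.26 kg/s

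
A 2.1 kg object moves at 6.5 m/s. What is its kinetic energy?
KE = ½mv² = ½×2.1×6.5² = 44.3625 J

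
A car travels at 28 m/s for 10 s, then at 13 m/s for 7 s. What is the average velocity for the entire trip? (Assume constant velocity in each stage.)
d₁ = v₁t₁ = 28 × 10 = 280 m
d₂ = v₂t₂ = 13 × 7 = 91 m
d_total = 371 m, t_total = 17 s
v_avg = d_total/t_total = 371/17 = 21.82 m/s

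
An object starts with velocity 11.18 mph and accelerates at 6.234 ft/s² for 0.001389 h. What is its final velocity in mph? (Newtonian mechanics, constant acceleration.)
v = v₀ + at (with unit conversion) = 32.43 mph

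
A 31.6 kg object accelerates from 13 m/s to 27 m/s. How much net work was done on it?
W_net = ΔKE = ½m(v₂² − v₁²) = ½×31.6×(27² − 13²) = 8848.0 J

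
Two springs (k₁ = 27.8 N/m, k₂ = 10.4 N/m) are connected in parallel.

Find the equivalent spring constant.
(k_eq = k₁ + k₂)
k_eq = k₁ + k₂ = 27.8 + 10.4 = 38.2 N/m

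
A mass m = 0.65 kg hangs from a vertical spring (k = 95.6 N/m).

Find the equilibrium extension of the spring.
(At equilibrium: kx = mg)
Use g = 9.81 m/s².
x_eq = mg/k = 0.65×9.81/95.6 = 0.0667 m = 6.67 cm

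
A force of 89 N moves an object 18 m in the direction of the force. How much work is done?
W = Fd = 89×18 = 1602.0 J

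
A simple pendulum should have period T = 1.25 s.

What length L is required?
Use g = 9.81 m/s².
T = 2π√(L/g) → L = g(T/2π)² = 9.81×(1.25/2π)² = 0.3883 m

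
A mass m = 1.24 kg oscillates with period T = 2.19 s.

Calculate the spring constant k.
T = 2π√(m/k) → k = m(2π/T)² = 1.24×(2π/2.19)² = 10.21 N/m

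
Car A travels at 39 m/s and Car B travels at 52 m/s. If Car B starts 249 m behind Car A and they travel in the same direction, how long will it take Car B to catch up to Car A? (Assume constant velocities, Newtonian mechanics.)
Relative speed: v_rel = 52 - 39 = 13 m/s
Time to catch: t = d₀/v_rel = 249/13 = 19.15 s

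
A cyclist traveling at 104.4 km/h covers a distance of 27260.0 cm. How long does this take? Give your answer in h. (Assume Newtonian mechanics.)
t = d/v (with unit conversion) = 0.002611 h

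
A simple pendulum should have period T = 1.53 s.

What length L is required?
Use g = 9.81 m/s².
T = 2π√(L/g) → L = g(T/2π)² = 9.81×(1.53/2π)² = 0.5817 m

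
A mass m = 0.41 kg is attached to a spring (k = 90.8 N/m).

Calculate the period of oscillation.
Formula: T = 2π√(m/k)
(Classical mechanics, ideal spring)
T = 2π√(m/k) = 2π√(0.41/90.8) = 0.4222 s; f = 1/T = 2.368 Hz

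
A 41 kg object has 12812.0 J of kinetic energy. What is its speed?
KE = ½mv² → v = √(2KE/m) = √(2×12812.0/41) = 25.0 m/s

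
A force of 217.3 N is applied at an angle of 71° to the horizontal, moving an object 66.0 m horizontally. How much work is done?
W = Fd cosθ = 217.3×66.0×cos(71°) = 4669.2 J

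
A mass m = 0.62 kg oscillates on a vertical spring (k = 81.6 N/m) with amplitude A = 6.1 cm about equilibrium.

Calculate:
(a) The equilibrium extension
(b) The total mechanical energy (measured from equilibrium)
x_eq = mg/k = 0.62×9.81/81.6 = 0.07454 m = 7.454 cm
E = ½kA² = ½×81.6×(0.061)² = 0.1518 J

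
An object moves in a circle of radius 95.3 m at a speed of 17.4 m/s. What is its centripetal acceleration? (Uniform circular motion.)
a_c = v²/r = 17.4²/95.3 = 302.76/95.3 = 3.18 m/s²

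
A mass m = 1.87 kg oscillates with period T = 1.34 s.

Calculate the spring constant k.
T = 2π√(m/k) → k = m(2π/T)² = 1.87×(2π/1.34)² = 41.11 N/m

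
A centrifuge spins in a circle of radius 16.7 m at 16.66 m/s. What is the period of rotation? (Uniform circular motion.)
T = 2πr/v = 2π×16.7/16.66 = 6.3 s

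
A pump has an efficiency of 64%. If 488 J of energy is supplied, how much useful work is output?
W_out = η × W_in = 0.64 × 488 = 312.32 J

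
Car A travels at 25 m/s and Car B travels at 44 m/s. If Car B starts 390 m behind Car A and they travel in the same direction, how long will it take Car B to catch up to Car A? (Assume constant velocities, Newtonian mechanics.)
Relative speed: v_rel = 44 - 25 = 19 m/s
Time to catch: t = d₀/v_rel = 390/19 = 20.53 s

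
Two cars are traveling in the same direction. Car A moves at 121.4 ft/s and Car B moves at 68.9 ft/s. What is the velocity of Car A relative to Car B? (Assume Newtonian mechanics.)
v_rel = v_A - v_B = 121.4 - 68.9 = 52.5 ft/s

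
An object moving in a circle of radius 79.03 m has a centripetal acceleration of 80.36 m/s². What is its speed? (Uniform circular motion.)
v = √(a_c × r) = √(80.36 × 79.03) = 79.69 m/s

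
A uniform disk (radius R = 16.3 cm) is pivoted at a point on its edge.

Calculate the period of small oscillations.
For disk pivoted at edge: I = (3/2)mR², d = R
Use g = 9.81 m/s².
I/m = (3/2)R² = 0.03985 m²; d = R = 0.163 m
T = 2π√((3/2)R²/(gR)) = 2π√(3R/(2g)) = 0.9919 s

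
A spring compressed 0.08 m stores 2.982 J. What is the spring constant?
PE = ½kx² → k = 2PE/x² = 2×2.982/0.08² = 931.9 N/m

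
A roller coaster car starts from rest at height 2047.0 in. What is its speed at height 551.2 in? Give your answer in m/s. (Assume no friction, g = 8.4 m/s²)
mgh₁ = ½mv₂² + mgh₂ → v₂ = √(2g(h₁−h₂)) = √(2×8.4×(51.99−14)) = 25.26 m/s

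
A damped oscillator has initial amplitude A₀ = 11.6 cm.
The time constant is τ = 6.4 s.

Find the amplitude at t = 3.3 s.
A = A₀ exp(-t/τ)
A = A₀ exp(−t/τ) = 11.6×exp(−3.3/6.4) = 6.927 cm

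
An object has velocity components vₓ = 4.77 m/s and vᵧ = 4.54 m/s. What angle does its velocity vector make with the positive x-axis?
θ = arctan(vᵧ/vₓ) = arctan(4.54/4.77) = 43.58°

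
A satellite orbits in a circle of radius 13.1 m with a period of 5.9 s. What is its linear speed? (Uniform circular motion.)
v = 2πr/T = 2π×13.1/5.9 = 13.95 m/s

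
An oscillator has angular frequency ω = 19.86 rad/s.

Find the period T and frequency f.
T = 2π/ω = 2π/19.86 = 0.3164 s; f = ω/2π = 3.161 Hz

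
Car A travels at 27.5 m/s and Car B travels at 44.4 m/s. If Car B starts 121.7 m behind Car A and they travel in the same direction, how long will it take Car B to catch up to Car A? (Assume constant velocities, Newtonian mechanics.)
Relative speed: v_rel = 44.4 - 27.5 = 16.9 m/s
Time to catch: t = d₀/v_rel = 121.7/16.9 = 7.2 s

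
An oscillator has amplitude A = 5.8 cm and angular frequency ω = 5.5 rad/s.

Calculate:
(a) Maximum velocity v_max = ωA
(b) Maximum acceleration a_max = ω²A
v_max = ωA = 5.5×0.058 = 0.319 m/s
a_max = ω²A = 5.5²×0.058 = 1.754 m/s²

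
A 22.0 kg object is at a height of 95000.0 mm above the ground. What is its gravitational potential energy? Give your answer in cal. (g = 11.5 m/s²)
PE = mgh = 22 kg × 11.5 m/s² × 95 m = 2.404e+04 J = 5745.0 cal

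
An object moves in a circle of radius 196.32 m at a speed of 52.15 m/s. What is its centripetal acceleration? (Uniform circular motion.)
a_c = v²/r = 52.15²/196.32 = 2719.62/196.32 = 13.85 m/s²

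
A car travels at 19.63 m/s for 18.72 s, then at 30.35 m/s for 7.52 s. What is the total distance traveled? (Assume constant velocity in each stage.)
d₁ = v₁t₁ = 19.63 × 18.72 = 367.474 m
d₂ = v₂t₂ = 30.35 × 7.52 = 228.232 m
d_total = 367.474 + 228.232 = 595.71 m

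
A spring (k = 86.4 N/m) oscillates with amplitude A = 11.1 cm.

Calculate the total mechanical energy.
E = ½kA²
E = ½kA² = ½×86.4×(0.111)² = 0.5323 J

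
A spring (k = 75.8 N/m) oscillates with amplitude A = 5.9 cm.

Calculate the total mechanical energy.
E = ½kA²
E = ½kA² = ½×75.8×(0.059)² = 0.1319 J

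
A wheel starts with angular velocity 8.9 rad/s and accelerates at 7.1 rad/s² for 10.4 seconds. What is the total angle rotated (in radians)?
θ = ω₀t + ½αt² = 8.9×10.4 + ½×7.1×10.4² = 476.53 rad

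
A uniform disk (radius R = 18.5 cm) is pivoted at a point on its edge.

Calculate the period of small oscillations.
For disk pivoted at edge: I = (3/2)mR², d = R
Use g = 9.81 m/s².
I/m = (3/2)R² = 0.05134 m²; d = R = 0.185 m
T = 2π√((3/2)R²/(gR)) = 2π√(3R/(2g)) = 1.057 s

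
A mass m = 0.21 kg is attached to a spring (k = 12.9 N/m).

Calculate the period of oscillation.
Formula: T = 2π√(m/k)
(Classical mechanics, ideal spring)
T = 2π√(m/k) = 2π√(0.21/12.9) = 0.8017 s; f = 1/T = 1.247 Hz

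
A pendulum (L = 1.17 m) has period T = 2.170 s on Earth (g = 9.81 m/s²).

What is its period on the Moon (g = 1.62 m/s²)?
T = 2π√(L/g), so T_moon/T_earth = √(g_earth/g_moon)
T_moon = 2π√(1.17/1.62) = 5.34 s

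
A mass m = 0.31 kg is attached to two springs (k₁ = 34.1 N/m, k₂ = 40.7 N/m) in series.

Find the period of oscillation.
k_eq = k₁k₂/(k₁+k₂) = 18.55 N/m
T = 2π√(m/k_eq) = 2π√(0.31/18.55) = 0.8122 s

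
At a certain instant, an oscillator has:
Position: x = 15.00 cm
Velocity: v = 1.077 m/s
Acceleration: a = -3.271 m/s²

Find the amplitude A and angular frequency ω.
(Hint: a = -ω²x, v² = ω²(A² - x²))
a = −ω²x → ω = √(|a|/x) = √(3.271/0.15) = 4.67 rad/s
v² = ω²(A² − x²) → A = √(x² + v²/ω²) = √(0.15² + 1.077²/4.67²) = 0.2751 m = 27.51 cm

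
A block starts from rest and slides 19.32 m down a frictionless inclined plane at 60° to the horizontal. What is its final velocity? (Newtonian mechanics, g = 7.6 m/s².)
a = g sin(θ) = 7.6 × sin(60°) = 6.58 m/s²
v = √(2ad) = √(2 × 6.58 × 19.32) = 15.95 m/s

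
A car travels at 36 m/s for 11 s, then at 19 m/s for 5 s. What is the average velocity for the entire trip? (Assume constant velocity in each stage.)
d₁ = v₁t₁ = 36 × 11 = 396 m
d₂ = v₂t₂ = 19 × 5 = 95 m
d_total = 491 m, t_total = 16 s
v_avg = d_total/t_total = 491/16 = 30.69 m/s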